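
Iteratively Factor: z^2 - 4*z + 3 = (z - 3)*(z - 1)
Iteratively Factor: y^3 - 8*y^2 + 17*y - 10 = (y - 2)*(y^2 - 6*y + 5) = (y - 5)*(y - 2)*(y - 1)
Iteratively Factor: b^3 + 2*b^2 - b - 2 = (b + 2)*(b^2 - 1) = (b + 1)*(b + 2)*(b - 1)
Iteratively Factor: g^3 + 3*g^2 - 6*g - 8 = (g + 1)*(g^2 + 2*g - 8) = (g - 2)*(g + 1)*(g + 4)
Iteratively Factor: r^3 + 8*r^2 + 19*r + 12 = (r + 1)*(r^2 + 7*r + 12) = (r + 1)*(r + 3)*(r + 4)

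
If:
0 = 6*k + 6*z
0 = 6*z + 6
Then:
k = 1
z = -1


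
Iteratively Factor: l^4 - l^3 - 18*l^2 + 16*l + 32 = (l - 2)*(l^3 + l^2 - 16*l - 16) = (l - 2)*(l + 1)*(l^2 - 16) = (l - 4)*(l - 2)*(l + 1)*(l + 4)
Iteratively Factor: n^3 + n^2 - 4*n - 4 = (n - 2)*(n^2 + 3*n + 2) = (n - 2)*(n + 1)*(n + 2)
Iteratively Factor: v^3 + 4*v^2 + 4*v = (v)*(v^2 + 4*v + 4) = v*(v + 2)*(v + 2)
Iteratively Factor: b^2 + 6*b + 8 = (b + 4)*(b + 2)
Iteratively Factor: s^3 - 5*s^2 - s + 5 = (s - 1)*(s^2 - 4*s - 5) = (s - 5)*(s - 1)*(s + 1)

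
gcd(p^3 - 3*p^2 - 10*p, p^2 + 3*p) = p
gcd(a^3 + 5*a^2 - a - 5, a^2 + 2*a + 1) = a + 1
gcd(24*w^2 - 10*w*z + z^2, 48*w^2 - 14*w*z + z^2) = -6*w + z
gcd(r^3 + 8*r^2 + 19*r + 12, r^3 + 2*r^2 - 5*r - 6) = r^2 + 4*r + 3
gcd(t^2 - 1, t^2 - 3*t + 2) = t - 1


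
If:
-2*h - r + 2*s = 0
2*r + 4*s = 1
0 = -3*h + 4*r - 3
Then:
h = -2/7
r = 15/28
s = -1/56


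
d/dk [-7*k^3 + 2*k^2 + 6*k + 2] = -21*k^2 + 4*k + 6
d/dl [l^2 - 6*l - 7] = 2*l - 6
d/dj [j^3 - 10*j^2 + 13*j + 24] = 3*j^2 - 20*j + 13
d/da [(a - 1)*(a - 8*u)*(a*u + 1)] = u*(a - 1)*(a - 8*u) + (a - 1)*(a*u + 1) + (a - 8*u)*(a*u + 1)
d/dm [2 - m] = -1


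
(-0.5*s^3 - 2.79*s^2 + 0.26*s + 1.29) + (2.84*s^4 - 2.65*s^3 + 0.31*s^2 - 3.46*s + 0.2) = 2.84*s^4 - 3.15*s^3 - 2.48*s^2 - 3.2*s + 1.49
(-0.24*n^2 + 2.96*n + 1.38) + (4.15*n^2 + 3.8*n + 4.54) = 3.91*n^2 + 6.76*n + 5.92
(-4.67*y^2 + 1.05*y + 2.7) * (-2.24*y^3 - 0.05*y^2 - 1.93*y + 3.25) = 10.4608*y^5 - 2.1185*y^4 + 2.9126*y^3 - 17.339*y^2 - 1.7985*y + 8.775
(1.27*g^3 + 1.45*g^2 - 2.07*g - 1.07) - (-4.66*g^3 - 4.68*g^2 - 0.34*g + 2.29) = 5.93*g^3 + 6.13*g^2 - 1.73*g - 3.36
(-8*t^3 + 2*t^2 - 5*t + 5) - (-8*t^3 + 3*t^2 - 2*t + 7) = -t^2 - 3*t - 2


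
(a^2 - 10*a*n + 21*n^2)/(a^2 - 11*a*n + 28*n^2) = (a - 3*n)/(a - 4*n)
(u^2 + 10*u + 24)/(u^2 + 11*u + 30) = (u + 4)/(u + 5)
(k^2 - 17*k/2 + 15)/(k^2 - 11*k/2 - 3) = (2*k - 5)/(2*k + 1)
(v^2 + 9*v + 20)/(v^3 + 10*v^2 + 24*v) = (v + 5)/(v*(v + 6))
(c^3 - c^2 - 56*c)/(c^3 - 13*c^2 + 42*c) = (c^2 - c - 56)/(c^2 - 13*c + 42)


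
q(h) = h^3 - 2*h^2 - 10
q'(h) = 3*h^2 - 4*h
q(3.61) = 10.98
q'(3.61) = 24.66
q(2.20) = -9.03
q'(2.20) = 5.72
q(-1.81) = -22.48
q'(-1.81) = 17.07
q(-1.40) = -16.66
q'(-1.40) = 11.48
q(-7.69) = -583.03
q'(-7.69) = 208.17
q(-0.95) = -12.66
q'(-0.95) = 6.51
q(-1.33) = -15.89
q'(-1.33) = 10.63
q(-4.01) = -106.64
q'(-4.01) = 64.28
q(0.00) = -10.00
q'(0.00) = 0.00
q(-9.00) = -901.00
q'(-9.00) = 279.00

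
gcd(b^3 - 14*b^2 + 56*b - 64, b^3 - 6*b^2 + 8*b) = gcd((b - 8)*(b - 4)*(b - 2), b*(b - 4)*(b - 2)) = b^2 - 6*b + 8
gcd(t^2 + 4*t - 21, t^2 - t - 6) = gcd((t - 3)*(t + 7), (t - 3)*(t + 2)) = t - 3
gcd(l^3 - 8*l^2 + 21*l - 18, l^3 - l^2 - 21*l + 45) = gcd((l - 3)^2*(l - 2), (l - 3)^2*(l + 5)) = l^2 - 6*l + 9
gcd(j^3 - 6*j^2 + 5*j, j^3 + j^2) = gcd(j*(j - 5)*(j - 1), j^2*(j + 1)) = j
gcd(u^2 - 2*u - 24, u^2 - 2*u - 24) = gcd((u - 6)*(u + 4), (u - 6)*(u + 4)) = u^2 - 2*u - 24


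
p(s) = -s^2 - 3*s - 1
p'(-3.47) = 3.94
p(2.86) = -17.76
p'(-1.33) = -0.34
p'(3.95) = -10.90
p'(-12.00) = 21.00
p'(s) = -2*s - 3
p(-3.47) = -2.63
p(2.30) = -13.19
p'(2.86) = -8.72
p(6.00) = -55.00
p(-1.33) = 1.22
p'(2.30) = -7.60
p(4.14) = -30.56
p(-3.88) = -4.41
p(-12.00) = -109.00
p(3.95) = -28.45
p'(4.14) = -11.28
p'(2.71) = -8.42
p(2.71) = -16.47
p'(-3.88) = 4.76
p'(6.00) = -15.00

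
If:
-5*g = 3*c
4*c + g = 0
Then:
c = 0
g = 0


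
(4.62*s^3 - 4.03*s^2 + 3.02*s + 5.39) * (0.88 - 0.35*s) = -1.617*s^4 + 5.4761*s^3 - 4.6034*s^2 + 0.7711*s + 4.7432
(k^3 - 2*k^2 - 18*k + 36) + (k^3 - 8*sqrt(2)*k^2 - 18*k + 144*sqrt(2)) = 2*k^3 - 8*sqrt(2)*k^2 - 2*k^2 - 36*k + 36 + 144*sqrt(2)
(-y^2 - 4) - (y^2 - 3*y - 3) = -2*y^2 + 3*y - 1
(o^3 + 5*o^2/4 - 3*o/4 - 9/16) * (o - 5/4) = o^4 - 37*o^2/16 + 3*o/8 + 45/64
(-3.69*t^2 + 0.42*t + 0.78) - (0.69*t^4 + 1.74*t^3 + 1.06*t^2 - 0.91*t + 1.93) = -0.69*t^4 - 1.74*t^3 - 4.75*t^2 + 1.33*t - 1.15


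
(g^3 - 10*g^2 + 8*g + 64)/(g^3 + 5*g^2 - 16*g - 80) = (g^2 - 6*g - 16)/(g^2 + 9*g + 20)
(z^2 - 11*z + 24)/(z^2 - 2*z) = (z^2 - 11*z + 24)/(z*(z - 2))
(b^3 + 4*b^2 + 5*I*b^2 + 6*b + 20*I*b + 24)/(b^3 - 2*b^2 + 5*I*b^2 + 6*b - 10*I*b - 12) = (b + 4)/(b - 2)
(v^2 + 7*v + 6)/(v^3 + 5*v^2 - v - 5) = (v + 6)/(v^2 + 4*v - 5)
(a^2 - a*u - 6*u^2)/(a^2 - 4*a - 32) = (-a^2 + a*u + 6*u^2)/(-a^2 + 4*a + 32)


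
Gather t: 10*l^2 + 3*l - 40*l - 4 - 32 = 10*l^2 - 37*l - 36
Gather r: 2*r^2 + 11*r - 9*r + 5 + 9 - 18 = 2*r^2 + 2*r - 4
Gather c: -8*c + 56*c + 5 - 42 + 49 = 48*c + 12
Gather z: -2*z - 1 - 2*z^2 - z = -2*z^2 - 3*z - 1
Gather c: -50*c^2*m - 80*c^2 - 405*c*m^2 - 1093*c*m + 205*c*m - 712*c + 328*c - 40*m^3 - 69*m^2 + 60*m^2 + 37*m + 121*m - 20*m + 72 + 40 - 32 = c^2*(-50*m - 80) + c*(-405*m^2 - 888*m - 384) - 40*m^3 - 9*m^2 + 138*m + 80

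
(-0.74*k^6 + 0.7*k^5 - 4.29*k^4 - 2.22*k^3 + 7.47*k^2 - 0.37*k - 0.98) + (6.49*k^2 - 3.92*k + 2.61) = -0.74*k^6 + 0.7*k^5 - 4.29*k^4 - 2.22*k^3 + 13.96*k^2 - 4.29*k + 1.63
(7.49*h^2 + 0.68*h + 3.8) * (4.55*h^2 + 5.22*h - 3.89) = 34.0795*h^4 + 42.1918*h^3 - 8.2965*h^2 + 17.1908*h - 14.782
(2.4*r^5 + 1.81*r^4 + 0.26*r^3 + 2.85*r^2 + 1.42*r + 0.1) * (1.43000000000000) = 3.432*r^5 + 2.5883*r^4 + 0.3718*r^3 + 4.0755*r^2 + 2.0306*r + 0.143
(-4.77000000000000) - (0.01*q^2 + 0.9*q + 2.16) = -0.01*q^2 - 0.9*q - 6.93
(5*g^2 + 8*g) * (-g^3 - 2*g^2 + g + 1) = -5*g^5 - 18*g^4 - 11*g^3 + 13*g^2 + 8*g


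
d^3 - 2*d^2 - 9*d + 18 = (d - 3)*(d - 2)*(d + 3)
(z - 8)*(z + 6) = z^2 - 2*z - 48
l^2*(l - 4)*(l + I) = l^4 - 4*l^3 + I*l^3 - 4*I*l^2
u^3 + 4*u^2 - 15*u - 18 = (u - 3)*(u + 1)*(u + 6)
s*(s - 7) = s^2 - 7*s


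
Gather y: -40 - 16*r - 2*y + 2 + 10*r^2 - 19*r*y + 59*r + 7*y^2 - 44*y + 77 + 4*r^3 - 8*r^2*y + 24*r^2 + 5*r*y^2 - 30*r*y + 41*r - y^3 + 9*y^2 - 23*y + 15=4*r^3 + 34*r^2 + 84*r - y^3 + y^2*(5*r + 16) + y*(-8*r^2 - 49*r - 69) + 54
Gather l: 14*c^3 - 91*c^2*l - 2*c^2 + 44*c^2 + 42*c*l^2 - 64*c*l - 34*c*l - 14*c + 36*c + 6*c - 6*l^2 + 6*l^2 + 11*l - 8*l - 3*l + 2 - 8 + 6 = 14*c^3 + 42*c^2 + 42*c*l^2 + 28*c + l*(-91*c^2 - 98*c)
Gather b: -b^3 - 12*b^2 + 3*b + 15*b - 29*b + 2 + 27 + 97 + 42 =-b^3 - 12*b^2 - 11*b + 168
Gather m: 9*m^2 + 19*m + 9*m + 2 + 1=9*m^2 + 28*m + 3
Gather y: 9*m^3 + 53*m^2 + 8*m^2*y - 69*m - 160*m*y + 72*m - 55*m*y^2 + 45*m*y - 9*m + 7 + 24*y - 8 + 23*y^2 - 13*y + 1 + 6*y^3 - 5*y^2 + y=9*m^3 + 53*m^2 - 6*m + 6*y^3 + y^2*(18 - 55*m) + y*(8*m^2 - 115*m + 12)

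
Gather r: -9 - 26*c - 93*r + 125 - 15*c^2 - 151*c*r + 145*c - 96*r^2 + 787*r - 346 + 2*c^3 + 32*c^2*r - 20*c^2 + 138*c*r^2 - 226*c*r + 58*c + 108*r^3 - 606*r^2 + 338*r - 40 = 2*c^3 - 35*c^2 + 177*c + 108*r^3 + r^2*(138*c - 702) + r*(32*c^2 - 377*c + 1032) - 270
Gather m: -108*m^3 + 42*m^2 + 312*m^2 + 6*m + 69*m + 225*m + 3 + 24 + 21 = -108*m^3 + 354*m^2 + 300*m + 48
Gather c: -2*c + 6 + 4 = 10 - 2*c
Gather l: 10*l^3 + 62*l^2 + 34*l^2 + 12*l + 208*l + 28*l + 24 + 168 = 10*l^3 + 96*l^2 + 248*l + 192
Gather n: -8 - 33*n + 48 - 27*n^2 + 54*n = -27*n^2 + 21*n + 40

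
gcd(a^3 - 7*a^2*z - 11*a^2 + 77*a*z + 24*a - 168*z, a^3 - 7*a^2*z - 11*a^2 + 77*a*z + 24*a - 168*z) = -a^3 + 7*a^2*z + 11*a^2 - 77*a*z - 24*a + 168*z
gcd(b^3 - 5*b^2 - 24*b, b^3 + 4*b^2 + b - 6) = b + 3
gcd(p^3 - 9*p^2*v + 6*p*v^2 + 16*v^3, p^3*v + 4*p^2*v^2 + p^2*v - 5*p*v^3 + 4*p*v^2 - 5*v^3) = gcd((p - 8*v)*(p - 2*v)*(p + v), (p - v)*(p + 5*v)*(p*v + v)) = 1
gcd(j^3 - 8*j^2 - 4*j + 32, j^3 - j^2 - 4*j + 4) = j^2 - 4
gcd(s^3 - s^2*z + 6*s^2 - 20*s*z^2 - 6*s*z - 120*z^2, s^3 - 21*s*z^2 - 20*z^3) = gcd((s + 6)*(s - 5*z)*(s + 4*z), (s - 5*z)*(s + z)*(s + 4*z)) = -s^2 + s*z + 20*z^2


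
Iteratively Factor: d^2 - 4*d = (d)*(d - 4)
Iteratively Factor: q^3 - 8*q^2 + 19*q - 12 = (q - 1)*(q^2 - 7*q + 12) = (q - 3)*(q - 1)*(q - 4)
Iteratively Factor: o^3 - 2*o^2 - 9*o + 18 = (o - 3)*(o^2 + o - 6) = (o - 3)*(o - 2)*(o + 3)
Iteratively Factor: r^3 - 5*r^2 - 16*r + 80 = (r - 5)*(r^2 - 16) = (r - 5)*(r - 4)*(r + 4)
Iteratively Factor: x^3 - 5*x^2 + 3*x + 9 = (x - 3)*(x^2 - 2*x - 3) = (x - 3)^2*(x + 1)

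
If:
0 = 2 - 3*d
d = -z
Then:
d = 2/3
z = -2/3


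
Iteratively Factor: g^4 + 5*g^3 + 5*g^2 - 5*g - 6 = (g + 1)*(g^3 + 4*g^2 + g - 6) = (g + 1)*(g + 3)*(g^2 + g - 2) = (g + 1)*(g + 2)*(g + 3)*(g - 1)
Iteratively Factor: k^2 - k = (k)*(k - 1)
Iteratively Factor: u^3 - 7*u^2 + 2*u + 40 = (u - 4)*(u^2 - 3*u - 10) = (u - 4)*(u + 2)*(u - 5)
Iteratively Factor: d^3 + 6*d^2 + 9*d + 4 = (d + 1)*(d^2 + 5*d + 4) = (d + 1)*(d + 4)*(d + 1)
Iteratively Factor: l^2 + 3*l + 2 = (l + 1)*(l + 2)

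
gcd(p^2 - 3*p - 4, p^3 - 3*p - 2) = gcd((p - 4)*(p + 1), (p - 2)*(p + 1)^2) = p + 1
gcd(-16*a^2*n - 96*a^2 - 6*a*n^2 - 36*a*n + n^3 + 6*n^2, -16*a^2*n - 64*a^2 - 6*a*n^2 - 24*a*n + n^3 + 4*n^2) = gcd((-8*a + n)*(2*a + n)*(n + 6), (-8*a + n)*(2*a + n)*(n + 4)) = 16*a^2 + 6*a*n - n^2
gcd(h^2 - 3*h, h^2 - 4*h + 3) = h - 3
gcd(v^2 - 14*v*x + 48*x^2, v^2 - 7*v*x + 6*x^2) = -v + 6*x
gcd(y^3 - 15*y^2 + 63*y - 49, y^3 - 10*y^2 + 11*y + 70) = y - 7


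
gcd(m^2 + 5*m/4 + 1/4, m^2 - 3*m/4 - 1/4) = m + 1/4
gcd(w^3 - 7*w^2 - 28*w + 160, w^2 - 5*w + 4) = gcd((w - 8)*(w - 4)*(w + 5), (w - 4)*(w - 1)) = w - 4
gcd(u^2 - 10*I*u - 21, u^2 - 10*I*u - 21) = u^2 - 10*I*u - 21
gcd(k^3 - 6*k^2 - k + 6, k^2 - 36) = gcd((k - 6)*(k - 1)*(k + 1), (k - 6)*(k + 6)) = k - 6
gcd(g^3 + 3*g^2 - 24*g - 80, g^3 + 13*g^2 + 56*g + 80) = g^2 + 8*g + 16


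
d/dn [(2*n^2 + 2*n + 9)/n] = 2 - 9/n^2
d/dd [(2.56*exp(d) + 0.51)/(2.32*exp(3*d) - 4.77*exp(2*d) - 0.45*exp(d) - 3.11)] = (-11.8784*exp(3*d) + 8.6616*exp(2*d) + 4.8654*exp(d) - 7.7321)*exp(d)/(5.3824*exp(6*d) - 22.1328*exp(5*d) + 20.6649*exp(4*d) - 10.1374*exp(3*d) + 29.8719*exp(2*d) + 2.799*exp(d) + 9.6721)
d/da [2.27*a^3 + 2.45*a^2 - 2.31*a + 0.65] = 6.81*a^2 + 4.9*a - 2.31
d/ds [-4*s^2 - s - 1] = -8*s - 1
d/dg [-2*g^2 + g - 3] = 1 - 4*g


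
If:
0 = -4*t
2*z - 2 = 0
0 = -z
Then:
No Solution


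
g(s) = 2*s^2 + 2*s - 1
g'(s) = 4*s + 2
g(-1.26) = -0.34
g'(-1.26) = -3.04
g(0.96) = 2.76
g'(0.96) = 5.84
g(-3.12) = 12.23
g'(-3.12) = -10.48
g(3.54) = 31.14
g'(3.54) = 16.16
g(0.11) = -0.76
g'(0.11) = 2.44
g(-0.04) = -1.08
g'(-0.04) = 1.84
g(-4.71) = 33.95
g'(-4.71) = -16.84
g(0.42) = 0.19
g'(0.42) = 3.68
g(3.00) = 23.00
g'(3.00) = 14.00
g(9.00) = 179.00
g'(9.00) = 38.00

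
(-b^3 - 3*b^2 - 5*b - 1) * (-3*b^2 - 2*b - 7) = 3*b^5 + 11*b^4 + 28*b^3 + 34*b^2 + 37*b + 7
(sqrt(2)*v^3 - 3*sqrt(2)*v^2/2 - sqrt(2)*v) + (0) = sqrt(2)*v^3 - 3*sqrt(2)*v^2/2 - sqrt(2)*v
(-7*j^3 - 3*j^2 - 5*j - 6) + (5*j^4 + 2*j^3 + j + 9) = 5*j^4 - 5*j^3 - 3*j^2 - 4*j + 3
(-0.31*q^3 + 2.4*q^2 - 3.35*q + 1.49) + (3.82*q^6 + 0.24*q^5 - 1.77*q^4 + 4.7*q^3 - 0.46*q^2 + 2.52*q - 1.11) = 3.82*q^6 + 0.24*q^5 - 1.77*q^4 + 4.39*q^3 + 1.94*q^2 - 0.83*q + 0.38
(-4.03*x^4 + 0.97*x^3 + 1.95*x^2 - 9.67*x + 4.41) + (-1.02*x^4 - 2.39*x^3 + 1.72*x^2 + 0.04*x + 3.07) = -5.05*x^4 - 1.42*x^3 + 3.67*x^2 - 9.63*x + 7.48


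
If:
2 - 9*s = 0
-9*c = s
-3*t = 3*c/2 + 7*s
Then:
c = -2/81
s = 2/9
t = -41/81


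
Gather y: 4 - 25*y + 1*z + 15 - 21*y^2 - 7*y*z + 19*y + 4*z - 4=-21*y^2 + y*(-7*z - 6) + 5*z + 15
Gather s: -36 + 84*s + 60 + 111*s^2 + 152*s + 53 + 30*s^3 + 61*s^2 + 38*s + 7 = 30*s^3 + 172*s^2 + 274*s + 84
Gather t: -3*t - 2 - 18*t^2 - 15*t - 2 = -18*t^2 - 18*t - 4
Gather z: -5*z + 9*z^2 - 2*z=9*z^2 - 7*z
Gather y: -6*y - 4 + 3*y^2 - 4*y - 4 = 3*y^2 - 10*y - 8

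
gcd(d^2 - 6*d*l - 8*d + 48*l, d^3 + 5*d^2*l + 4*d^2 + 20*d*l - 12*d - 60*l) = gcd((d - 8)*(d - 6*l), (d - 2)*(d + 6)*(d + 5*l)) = 1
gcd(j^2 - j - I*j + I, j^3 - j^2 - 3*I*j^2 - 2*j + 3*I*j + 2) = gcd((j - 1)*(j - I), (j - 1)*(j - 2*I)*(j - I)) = j^2 + j*(-1 - I) + I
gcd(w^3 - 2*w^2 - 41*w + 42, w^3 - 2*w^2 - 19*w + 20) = w - 1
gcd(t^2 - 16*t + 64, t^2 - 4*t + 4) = 1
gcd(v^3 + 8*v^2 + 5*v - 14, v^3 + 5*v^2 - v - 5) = v - 1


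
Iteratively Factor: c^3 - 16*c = (c)*(c^2 - 16) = c*(c - 4)*(c + 4)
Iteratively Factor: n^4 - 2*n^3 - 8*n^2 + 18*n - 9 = (n - 1)*(n^3 - n^2 - 9*n + 9) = (n - 1)^2*(n^2 - 9) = (n - 3)*(n - 1)^2*(n + 3)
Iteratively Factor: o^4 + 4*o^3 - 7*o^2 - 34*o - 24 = (o + 4)*(o^3 - 7*o - 6) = (o - 3)*(o + 4)*(o^2 + 3*o + 2) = (o - 3)*(o + 2)*(o + 4)*(o + 1)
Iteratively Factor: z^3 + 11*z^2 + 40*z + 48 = (z + 4)*(z^2 + 7*z + 12) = (z + 3)*(z + 4)*(z + 4)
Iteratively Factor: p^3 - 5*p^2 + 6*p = (p - 3)*(p^2 - 2*p) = (p - 3)*(p - 2)*(p)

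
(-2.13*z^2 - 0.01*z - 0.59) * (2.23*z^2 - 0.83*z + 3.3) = -4.7499*z^4 + 1.7456*z^3 - 8.3364*z^2 + 0.4567*z - 1.947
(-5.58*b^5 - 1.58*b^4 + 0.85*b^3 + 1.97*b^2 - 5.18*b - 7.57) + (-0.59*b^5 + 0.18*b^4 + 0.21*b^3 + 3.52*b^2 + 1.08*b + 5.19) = -6.17*b^5 - 1.4*b^4 + 1.06*b^3 + 5.49*b^2 - 4.1*b - 2.38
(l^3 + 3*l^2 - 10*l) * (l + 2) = l^4 + 5*l^3 - 4*l^2 - 20*l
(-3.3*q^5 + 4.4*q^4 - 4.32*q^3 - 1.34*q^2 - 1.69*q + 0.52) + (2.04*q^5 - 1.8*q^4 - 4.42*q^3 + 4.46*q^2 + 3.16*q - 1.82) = -1.26*q^5 + 2.6*q^4 - 8.74*q^3 + 3.12*q^2 + 1.47*q - 1.3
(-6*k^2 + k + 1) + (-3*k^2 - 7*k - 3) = -9*k^2 - 6*k - 2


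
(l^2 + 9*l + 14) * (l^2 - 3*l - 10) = l^4 + 6*l^3 - 23*l^2 - 132*l - 140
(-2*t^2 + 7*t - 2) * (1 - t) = 2*t^3 - 9*t^2 + 9*t - 2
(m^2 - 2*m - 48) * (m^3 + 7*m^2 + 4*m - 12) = m^5 + 5*m^4 - 58*m^3 - 356*m^2 - 168*m + 576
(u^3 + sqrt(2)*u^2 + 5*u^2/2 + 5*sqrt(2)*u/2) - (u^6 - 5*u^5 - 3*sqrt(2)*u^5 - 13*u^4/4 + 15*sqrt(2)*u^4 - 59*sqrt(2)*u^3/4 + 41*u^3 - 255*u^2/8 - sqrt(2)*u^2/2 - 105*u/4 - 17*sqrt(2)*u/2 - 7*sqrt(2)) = -u^6 + 3*sqrt(2)*u^5 + 5*u^5 - 15*sqrt(2)*u^4 + 13*u^4/4 - 40*u^3 + 59*sqrt(2)*u^3/4 + 3*sqrt(2)*u^2/2 + 275*u^2/8 + 11*sqrt(2)*u + 105*u/4 + 7*sqrt(2)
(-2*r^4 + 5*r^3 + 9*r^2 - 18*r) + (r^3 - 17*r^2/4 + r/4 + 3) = -2*r^4 + 6*r^3 + 19*r^2/4 - 71*r/4 + 3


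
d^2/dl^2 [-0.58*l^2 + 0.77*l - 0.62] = -1.16000000000000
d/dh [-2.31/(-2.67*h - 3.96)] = -6.1677/(2.67*h + 3.96)^2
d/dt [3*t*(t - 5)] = 6*t - 15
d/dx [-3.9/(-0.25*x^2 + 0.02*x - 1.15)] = (0.078 - 1.95*x)/(0.25*x^2 - 0.02*x + 1.15)^2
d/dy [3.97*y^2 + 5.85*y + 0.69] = 7.94*y + 5.85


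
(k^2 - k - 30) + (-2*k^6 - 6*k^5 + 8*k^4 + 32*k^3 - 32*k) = -2*k^6 - 6*k^5 + 8*k^4 + 32*k^3 + k^2 - 33*k - 30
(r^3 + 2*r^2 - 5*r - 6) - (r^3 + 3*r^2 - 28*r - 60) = -r^2 + 23*r + 54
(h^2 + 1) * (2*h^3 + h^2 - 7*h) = 2*h^5 + h^4 - 5*h^3 + h^2 - 7*h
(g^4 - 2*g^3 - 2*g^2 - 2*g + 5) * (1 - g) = -g^5 + 3*g^4 - 7*g + 5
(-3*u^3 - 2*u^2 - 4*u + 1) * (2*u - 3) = -6*u^4 + 5*u^3 - 2*u^2 + 14*u - 3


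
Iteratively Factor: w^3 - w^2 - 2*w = (w - 2)*(w^2 + w) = w*(w - 2)*(w + 1)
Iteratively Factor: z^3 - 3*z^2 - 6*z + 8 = (z - 4)*(z^2 + z - 2) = (z - 4)*(z - 1)*(z + 2)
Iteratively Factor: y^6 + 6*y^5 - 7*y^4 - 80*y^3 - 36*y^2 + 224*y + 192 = (y + 4)*(y^5 + 2*y^4 - 15*y^3 - 20*y^2 + 44*y + 48) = (y - 2)*(y + 4)*(y^4 + 4*y^3 - 7*y^2 - 34*y - 24) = (y - 2)*(y + 4)^2*(y^3 - 7*y - 6) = (y - 2)*(y + 1)*(y + 4)^2*(y^2 - y - 6) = (y - 3)*(y - 2)*(y + 1)*(y + 4)^2*(y + 2)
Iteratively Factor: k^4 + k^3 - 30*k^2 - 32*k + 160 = (k + 4)*(k^3 - 3*k^2 - 18*k + 40) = (k - 2)*(k + 4)*(k^2 - k - 20) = (k - 5)*(k - 2)*(k + 4)*(k + 4)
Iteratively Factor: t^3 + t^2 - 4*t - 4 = (t + 1)*(t^2 - 4) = (t - 2)*(t + 1)*(t + 2)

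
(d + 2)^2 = d^2 + 4*d + 4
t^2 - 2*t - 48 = (t - 8)*(t + 6)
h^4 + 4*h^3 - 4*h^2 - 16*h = h*(h - 2)*(h + 2)*(h + 4)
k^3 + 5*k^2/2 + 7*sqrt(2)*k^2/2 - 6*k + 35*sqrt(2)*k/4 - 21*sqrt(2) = (k - 3/2)*(k + 4)*(k + 7*sqrt(2)/2)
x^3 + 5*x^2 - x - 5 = (x - 1)*(x + 1)*(x + 5)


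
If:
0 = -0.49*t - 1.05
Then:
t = -2.14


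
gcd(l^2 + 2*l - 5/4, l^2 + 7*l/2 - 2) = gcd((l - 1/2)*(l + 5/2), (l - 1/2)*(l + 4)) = l - 1/2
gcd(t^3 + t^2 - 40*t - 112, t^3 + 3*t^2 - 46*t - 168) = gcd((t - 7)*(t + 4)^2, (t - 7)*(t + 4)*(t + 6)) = t^2 - 3*t - 28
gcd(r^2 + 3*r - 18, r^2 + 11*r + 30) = r + 6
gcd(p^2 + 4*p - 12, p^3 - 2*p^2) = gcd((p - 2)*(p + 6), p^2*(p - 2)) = p - 2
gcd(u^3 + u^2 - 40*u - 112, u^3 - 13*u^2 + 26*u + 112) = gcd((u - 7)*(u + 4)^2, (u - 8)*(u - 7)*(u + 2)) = u - 7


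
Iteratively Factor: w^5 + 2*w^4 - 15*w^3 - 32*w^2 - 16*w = (w - 4)*(w^4 + 6*w^3 + 9*w^2 + 4*w) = w*(w - 4)*(w^3 + 6*w^2 + 9*w + 4) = w*(w - 4)*(w + 4)*(w^2 + 2*w + 1) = w*(w - 4)*(w + 1)*(w + 4)*(w + 1)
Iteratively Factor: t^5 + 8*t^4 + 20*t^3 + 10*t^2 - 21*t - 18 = (t - 1)*(t^4 + 9*t^3 + 29*t^2 + 39*t + 18) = (t - 1)*(t + 2)*(t^3 + 7*t^2 + 15*t + 9) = (t - 1)*(t + 1)*(t + 2)*(t^2 + 6*t + 9) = (t - 1)*(t + 1)*(t + 2)*(t + 3)*(t + 3)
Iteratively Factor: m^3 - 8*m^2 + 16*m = (m)*(m^2 - 8*m + 16) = m*(m - 4)*(m - 4)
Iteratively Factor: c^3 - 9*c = (c)*(c^2 - 9) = c*(c - 3)*(c + 3)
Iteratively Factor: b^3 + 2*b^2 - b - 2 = (b - 1)*(b^2 + 3*b + 2) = (b - 1)*(b + 1)*(b + 2)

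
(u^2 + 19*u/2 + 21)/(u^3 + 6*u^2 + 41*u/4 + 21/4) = 2*(u + 6)/(2*u^2 + 5*u + 3)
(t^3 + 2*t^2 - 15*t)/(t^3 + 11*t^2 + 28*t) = (t^2 + 2*t - 15)/(t^2 + 11*t + 28)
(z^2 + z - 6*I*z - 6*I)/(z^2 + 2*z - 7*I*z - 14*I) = (z^2 + z*(1 - 6*I) - 6*I)/(z^2 + z*(2 - 7*I) - 14*I)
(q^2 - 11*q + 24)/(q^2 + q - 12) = (q - 8)/(q + 4)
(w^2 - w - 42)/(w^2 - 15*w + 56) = (w + 6)/(w - 8)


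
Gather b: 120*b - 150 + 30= 120*b - 120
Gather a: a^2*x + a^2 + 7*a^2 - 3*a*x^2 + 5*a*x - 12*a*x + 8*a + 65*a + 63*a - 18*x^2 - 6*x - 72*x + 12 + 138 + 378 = a^2*(x + 8) + a*(-3*x^2 - 7*x + 136) - 18*x^2 - 78*x + 528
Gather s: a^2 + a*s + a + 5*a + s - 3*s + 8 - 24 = a^2 + 6*a + s*(a - 2) - 16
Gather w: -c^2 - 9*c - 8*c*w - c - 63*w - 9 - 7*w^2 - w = -c^2 - 10*c - 7*w^2 + w*(-8*c - 64) - 9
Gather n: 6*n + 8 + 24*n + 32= 30*n + 40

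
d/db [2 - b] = -1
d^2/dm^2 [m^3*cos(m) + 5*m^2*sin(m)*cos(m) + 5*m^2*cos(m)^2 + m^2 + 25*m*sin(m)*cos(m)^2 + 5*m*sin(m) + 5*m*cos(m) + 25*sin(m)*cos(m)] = -m^3*cos(m) - 6*m^2*sin(m) - 10*sqrt(2)*m^2*sin(2*m + pi/4) - 45*m*sin(m)/4 - 225*m*sin(3*m)/4 + m*cos(m) + 20*sqrt(2)*m*cos(2*m + pi/4) - 10*sin(m) - 45*sin(2*m) + 45*cos(m)/2 + 5*cos(2*m) + 75*cos(3*m)/2 + 7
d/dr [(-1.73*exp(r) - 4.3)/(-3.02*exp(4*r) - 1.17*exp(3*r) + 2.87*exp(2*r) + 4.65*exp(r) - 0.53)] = (-15.6738*exp(4*r) - 55.9922*exp(3*r) - 10.1279*exp(2*r) + 24.682*exp(r) + 20.9119)*exp(r)/(9.1204*exp(8*r) + 7.0668*exp(7*r) - 15.9659*exp(6*r) - 34.8018*exp(5*r) + 0.5571*exp(4*r) + 27.9312*exp(3*r) + 18.5803*exp(2*r) - 4.929*exp(r) + 0.2809)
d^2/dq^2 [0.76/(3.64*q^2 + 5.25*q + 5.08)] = (-20.139392*q^2 - 29.0472*q + 0.76*(7.28*q + 5.25)*(14.56*q + 10.5) - 28.106624)/(3.64*q^2 + 5.25*q + 5.08)^3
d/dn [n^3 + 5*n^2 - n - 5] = 3*n^2 + 10*n - 1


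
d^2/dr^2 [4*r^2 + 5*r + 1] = 8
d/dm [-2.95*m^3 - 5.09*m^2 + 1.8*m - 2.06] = -8.85*m^2 - 10.18*m + 1.8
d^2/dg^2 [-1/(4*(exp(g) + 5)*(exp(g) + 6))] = (-4*exp(3*g) - 33*exp(2*g) - exp(g) + 330)*exp(g)/(4*(exp(6*g) + 33*exp(5*g) + 453*exp(4*g) + 3311*exp(3*g) + 13590*exp(2*g) + 29700*exp(g) + 27000))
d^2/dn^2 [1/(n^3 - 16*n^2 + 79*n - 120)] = 2*((16 - 3*n)*(n^3 - 16*n^2 + 79*n - 120) + (3*n^2 - 32*n + 79)^2)/(n^3 - 16*n^2 + 79*n - 120)^3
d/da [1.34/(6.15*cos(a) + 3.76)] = 8.241*sin(a)/(6.15*cos(a) + 3.76)^2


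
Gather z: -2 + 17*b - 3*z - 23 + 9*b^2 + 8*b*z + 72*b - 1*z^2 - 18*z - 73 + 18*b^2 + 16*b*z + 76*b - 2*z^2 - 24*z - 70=27*b^2 + 165*b - 3*z^2 + z*(24*b - 45) - 168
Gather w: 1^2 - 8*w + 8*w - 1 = 0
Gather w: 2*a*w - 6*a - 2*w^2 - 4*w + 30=-6*a - 2*w^2 + w*(2*a - 4) + 30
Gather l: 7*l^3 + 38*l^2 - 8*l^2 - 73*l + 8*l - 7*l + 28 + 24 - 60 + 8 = 7*l^3 + 30*l^2 - 72*l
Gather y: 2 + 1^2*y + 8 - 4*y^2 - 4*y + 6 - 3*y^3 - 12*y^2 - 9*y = -3*y^3 - 16*y^2 - 12*y + 16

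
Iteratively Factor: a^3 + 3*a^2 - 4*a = (a + 4)*(a^2 - a) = a*(a + 4)*(a - 1)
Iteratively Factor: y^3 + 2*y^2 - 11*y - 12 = (y + 1)*(y^2 + y - 12) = (y + 1)*(y + 4)*(y - 3)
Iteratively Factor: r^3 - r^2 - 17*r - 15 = (r + 1)*(r^2 - 2*r - 15) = (r - 5)*(r + 1)*(r + 3)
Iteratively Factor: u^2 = (u)*(u)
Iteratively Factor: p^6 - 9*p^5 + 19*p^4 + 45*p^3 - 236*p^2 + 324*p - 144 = (p - 2)*(p^5 - 7*p^4 + 5*p^3 + 55*p^2 - 126*p + 72) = (p - 4)*(p - 2)*(p^4 - 3*p^3 - 7*p^2 + 27*p - 18) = (p - 4)*(p - 2)*(p - 1)*(p^3 - 2*p^2 - 9*p + 18) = (p - 4)*(p - 2)*(p - 1)*(p + 3)*(p^2 - 5*p + 6) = (p - 4)*(p - 3)*(p - 2)*(p - 1)*(p + 3)*(p - 2)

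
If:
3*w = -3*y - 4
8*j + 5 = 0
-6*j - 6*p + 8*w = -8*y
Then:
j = -5/8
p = -83/72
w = -y - 4/3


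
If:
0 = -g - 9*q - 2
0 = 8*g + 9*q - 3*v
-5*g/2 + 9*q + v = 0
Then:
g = -16/7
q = 2/63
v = -6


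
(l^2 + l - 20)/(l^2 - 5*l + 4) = (l + 5)/(l - 1)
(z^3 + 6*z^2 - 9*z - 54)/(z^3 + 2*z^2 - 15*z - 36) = (z^2 + 3*z - 18)/(z^2 - z - 12)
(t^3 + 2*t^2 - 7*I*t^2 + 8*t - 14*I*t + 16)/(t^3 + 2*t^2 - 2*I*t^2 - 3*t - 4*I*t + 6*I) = (t^3 + t^2*(2 - 7*I) + t*(8 - 14*I) + 16)/(t^3 + t^2*(2 - 2*I) + t*(-3 - 4*I) + 6*I)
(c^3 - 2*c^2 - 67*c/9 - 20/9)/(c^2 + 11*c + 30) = (9*c^3 - 18*c^2 - 67*c - 20)/(9*(c^2 + 11*c + 30))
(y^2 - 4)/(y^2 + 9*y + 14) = (y - 2)/(y + 7)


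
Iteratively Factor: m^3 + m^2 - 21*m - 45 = (m + 3)*(m^2 - 2*m - 15) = (m - 5)*(m + 3)*(m + 3)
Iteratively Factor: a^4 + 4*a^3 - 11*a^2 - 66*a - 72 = (a - 4)*(a^3 + 8*a^2 + 21*a + 18) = (a - 4)*(a + 2)*(a^2 + 6*a + 9) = (a - 4)*(a + 2)*(a + 3)*(a + 3)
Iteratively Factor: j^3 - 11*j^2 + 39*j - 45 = (j - 3)*(j^2 - 8*j + 15) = (j - 3)^2*(j - 5)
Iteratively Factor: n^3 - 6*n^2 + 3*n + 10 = (n - 5)*(n^2 - n - 2) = (n - 5)*(n - 2)*(n + 1)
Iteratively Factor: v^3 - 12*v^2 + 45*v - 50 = (v - 2)*(v^2 - 10*v + 25) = (v - 5)*(v - 2)*(v - 5)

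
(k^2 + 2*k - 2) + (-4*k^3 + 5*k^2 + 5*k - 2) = -4*k^3 + 6*k^2 + 7*k - 4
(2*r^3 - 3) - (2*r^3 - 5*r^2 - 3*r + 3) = 5*r^2 + 3*r - 6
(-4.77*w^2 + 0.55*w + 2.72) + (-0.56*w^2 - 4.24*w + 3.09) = -5.33*w^2 - 3.69*w + 5.81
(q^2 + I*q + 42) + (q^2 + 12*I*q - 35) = 2*q^2 + 13*I*q + 7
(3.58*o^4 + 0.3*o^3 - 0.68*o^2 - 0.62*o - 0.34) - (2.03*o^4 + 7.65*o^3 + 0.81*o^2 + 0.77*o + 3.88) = 1.55*o^4 - 7.35*o^3 - 1.49*o^2 - 1.39*o - 4.22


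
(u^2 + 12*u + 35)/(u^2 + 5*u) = (u + 7)/u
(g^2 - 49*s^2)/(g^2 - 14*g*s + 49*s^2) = (-g - 7*s)/(-g + 7*s)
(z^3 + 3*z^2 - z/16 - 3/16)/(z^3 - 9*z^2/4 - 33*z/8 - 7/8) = (4*z^2 + 11*z - 3)/(2*(2*z^2 - 5*z - 7))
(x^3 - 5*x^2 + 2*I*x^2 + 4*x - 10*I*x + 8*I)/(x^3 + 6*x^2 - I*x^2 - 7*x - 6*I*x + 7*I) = (x^2 + 2*x*(-2 + I) - 8*I)/(x^2 + x*(7 - I) - 7*I)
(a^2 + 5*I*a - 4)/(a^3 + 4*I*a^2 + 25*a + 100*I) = (a + I)/(a^2 + 25)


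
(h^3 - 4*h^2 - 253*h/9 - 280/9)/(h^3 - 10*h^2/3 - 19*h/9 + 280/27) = 3*(3*h^2 - 17*h - 56)/(9*h^2 - 45*h + 56)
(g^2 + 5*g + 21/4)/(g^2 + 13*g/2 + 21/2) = (g + 3/2)/(g + 3)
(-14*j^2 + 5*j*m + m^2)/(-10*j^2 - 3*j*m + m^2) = (14*j^2 - 5*j*m - m^2)/(10*j^2 + 3*j*m - m^2)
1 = 1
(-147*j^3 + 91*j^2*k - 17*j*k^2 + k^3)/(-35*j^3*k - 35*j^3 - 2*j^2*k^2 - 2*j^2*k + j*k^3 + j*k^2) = (21*j^2 - 10*j*k + k^2)/(j*(5*j*k + 5*j + k^2 + k))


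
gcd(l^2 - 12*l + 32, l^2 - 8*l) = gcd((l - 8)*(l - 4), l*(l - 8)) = l - 8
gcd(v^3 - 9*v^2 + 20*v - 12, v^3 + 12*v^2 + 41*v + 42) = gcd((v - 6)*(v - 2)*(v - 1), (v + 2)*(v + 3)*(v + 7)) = 1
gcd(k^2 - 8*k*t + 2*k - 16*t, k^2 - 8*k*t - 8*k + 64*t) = -k + 8*t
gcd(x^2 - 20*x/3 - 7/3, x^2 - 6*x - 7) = x - 7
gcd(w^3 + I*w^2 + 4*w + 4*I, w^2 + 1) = w + I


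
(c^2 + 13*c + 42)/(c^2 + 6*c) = (c + 7)/c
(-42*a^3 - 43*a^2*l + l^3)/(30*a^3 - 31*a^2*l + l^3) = (-7*a^2 - 6*a*l + l^2)/(5*a^2 - 6*a*l + l^2)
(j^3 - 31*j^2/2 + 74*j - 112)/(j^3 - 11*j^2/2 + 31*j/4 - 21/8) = 4*(j^2 - 12*j + 32)/(4*j^2 - 8*j + 3)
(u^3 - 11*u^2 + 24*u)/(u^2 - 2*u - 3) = u*(u - 8)/(u + 1)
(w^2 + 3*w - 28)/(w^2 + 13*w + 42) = (w - 4)/(w + 6)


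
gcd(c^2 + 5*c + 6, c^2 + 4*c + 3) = c + 3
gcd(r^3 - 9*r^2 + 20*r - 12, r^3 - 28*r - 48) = r - 6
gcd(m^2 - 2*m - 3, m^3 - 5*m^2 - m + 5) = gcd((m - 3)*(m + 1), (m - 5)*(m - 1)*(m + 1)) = m + 1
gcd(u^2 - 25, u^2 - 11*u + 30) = u - 5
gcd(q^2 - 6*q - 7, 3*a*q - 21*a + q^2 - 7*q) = q - 7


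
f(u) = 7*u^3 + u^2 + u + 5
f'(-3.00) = 184.00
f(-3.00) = -178.00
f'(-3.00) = 184.00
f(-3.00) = -178.00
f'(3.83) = 316.71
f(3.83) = 416.77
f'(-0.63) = 8.07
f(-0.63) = 3.02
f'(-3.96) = 322.39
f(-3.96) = -417.97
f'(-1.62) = 52.87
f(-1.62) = -23.76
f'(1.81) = 73.42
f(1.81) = 51.59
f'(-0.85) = 14.47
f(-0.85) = 0.57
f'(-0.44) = 4.19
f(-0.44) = 4.16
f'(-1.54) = 47.72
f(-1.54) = -19.73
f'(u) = 21*u^2 + 2*u + 1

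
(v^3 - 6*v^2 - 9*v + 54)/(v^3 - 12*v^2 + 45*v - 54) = (v + 3)/(v - 3)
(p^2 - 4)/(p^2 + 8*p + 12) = (p - 2)/(p + 6)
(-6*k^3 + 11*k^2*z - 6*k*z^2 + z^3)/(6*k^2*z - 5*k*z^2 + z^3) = (-k + z)/z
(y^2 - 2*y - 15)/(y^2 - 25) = (y + 3)/(y + 5)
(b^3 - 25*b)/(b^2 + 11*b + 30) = b*(b - 5)/(b + 6)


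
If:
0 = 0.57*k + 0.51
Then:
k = -0.89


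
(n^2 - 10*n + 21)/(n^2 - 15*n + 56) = (n - 3)/(n - 8)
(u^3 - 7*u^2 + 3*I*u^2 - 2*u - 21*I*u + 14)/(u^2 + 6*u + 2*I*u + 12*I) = (u^2 + u*(-7 + I) - 7*I)/(u + 6)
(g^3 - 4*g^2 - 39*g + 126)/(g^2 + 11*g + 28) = (g^3 - 4*g^2 - 39*g + 126)/(g^2 + 11*g + 28)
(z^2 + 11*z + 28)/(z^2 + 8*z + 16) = (z + 7)/(z + 4)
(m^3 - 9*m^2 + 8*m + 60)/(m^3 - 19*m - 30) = (m - 6)/(m + 3)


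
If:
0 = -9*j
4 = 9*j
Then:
No Solution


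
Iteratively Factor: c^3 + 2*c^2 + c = (c + 1)*(c^2 + c) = c*(c + 1)*(c + 1)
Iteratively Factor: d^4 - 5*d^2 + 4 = (d + 2)*(d^3 - 2*d^2 - d + 2) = (d + 1)*(d + 2)*(d^2 - 3*d + 2) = (d - 2)*(d + 1)*(d + 2)*(d - 1)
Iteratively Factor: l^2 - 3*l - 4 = (l + 1)*(l - 4)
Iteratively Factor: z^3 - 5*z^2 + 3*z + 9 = (z - 3)*(z^2 - 2*z - 3) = (z - 3)*(z + 1)*(z - 3)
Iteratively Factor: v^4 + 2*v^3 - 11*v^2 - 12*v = (v)*(v^3 + 2*v^2 - 11*v - 12) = v*(v - 3)*(v^2 + 5*v + 4) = v*(v - 3)*(v + 4)*(v + 1)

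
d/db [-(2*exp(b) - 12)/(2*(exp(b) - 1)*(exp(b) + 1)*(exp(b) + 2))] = 2*(exp(3*b) - 8*exp(2*b) - 12*exp(b) + 4)*exp(b)/(exp(6*b) + 4*exp(5*b) + 2*exp(4*b) - 8*exp(3*b) - 7*exp(2*b) + 4*exp(b) + 4)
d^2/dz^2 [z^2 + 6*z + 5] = 2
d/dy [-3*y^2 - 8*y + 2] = -6*y - 8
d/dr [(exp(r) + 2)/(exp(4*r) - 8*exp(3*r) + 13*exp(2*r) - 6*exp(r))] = (-3*exp(3*r) + 5*exp(2*r) + 40*exp(r) - 12)*exp(-r)/(exp(5*r) - 15*exp(4*r) + 75*exp(3*r) - 145*exp(2*r) + 120*exp(r) - 36)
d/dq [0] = 0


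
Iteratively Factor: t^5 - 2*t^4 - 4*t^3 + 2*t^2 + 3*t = (t)*(t^4 - 2*t^3 - 4*t^2 + 2*t + 3) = t*(t + 1)*(t^3 - 3*t^2 - t + 3) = t*(t - 1)*(t + 1)*(t^2 - 2*t - 3) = t*(t - 1)*(t + 1)^2*(t - 3)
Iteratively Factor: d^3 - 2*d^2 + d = (d - 1)*(d^2 - d) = d*(d - 1)*(d - 1)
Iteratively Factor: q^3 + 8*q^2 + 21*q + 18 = (q + 2)*(q^2 + 6*q + 9) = (q + 2)*(q + 3)*(q + 3)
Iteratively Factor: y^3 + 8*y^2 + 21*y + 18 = (y + 3)*(y^2 + 5*y + 6) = (y + 2)*(y + 3)*(y + 3)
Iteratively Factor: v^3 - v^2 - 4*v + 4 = (v + 2)*(v^2 - 3*v + 2) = (v - 1)*(v + 2)*(v - 2)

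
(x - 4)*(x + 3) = x^2 - x - 12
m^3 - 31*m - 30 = (m - 6)*(m + 1)*(m + 5)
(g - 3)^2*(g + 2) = g^3 - 4*g^2 - 3*g + 18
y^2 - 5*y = y*(y - 5)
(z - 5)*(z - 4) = z^2 - 9*z + 20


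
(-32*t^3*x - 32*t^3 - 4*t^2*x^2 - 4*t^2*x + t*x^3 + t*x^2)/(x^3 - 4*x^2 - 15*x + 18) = t*(-32*t^2*x - 32*t^2 - 4*t*x^2 - 4*t*x + x^3 + x^2)/(x^3 - 4*x^2 - 15*x + 18)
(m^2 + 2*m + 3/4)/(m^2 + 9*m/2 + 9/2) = (m + 1/2)/(m + 3)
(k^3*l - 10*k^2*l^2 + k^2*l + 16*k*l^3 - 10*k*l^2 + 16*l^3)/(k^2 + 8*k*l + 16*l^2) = l*(k^3 - 10*k^2*l + k^2 + 16*k*l^2 - 10*k*l + 16*l^2)/(k^2 + 8*k*l + 16*l^2)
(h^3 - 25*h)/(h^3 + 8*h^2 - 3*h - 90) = h*(h - 5)/(h^2 + 3*h - 18)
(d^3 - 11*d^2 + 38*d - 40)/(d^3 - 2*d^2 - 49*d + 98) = (d^2 - 9*d + 20)/(d^2 - 49)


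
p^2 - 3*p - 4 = (p - 4)*(p + 1)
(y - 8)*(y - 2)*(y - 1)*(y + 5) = y^4 - 6*y^3 - 29*y^2 + 114*y - 80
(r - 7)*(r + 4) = r^2 - 3*r - 28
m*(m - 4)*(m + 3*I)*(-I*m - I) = -I*m^4 + 3*m^3 + 3*I*m^3 - 9*m^2 + 4*I*m^2 - 12*m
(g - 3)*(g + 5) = g^2 + 2*g - 15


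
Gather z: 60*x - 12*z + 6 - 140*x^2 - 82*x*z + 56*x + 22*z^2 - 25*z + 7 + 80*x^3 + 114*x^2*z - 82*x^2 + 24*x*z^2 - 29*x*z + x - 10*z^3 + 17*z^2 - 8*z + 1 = 80*x^3 - 222*x^2 + 117*x - 10*z^3 + z^2*(24*x + 39) + z*(114*x^2 - 111*x - 45) + 14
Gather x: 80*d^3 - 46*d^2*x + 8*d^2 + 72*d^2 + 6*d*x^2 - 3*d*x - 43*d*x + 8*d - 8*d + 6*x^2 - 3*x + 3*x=80*d^3 + 80*d^2 + x^2*(6*d + 6) + x*(-46*d^2 - 46*d)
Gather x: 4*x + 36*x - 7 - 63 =40*x - 70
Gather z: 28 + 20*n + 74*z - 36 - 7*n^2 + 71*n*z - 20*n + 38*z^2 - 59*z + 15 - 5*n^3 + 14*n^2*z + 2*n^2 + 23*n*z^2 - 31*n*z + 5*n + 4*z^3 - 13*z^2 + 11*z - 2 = -5*n^3 - 5*n^2 + 5*n + 4*z^3 + z^2*(23*n + 25) + z*(14*n^2 + 40*n + 26) + 5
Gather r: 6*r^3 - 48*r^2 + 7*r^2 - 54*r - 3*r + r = 6*r^3 - 41*r^2 - 56*r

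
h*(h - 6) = h^2 - 6*h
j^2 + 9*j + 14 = (j + 2)*(j + 7)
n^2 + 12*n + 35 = (n + 5)*(n + 7)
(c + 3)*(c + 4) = c^2 + 7*c + 12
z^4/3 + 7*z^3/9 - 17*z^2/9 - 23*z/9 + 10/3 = (z/3 + 1)*(z - 5/3)*(z - 1)*(z + 2)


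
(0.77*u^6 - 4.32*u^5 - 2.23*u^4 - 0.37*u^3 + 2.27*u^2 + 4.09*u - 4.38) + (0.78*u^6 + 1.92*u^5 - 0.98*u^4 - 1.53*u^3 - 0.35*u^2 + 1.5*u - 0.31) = 1.55*u^6 - 2.4*u^5 - 3.21*u^4 - 1.9*u^3 + 1.92*u^2 + 5.59*u - 4.69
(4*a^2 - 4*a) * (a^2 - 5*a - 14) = 4*a^4 - 24*a^3 - 36*a^2 + 56*a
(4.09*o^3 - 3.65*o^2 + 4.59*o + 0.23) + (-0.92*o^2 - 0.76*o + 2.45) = 4.09*o^3 - 4.57*o^2 + 3.83*o + 2.68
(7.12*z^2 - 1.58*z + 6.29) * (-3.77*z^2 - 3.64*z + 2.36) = -26.8424*z^4 - 19.9602*z^3 - 1.1589*z^2 - 26.6244*z + 14.8444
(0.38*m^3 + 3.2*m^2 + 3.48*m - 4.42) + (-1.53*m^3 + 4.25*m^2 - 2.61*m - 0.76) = -1.15*m^3 + 7.45*m^2 + 0.87*m - 5.18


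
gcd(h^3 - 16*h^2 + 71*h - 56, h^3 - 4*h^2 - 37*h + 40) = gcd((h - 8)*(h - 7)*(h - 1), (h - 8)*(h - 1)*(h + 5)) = h^2 - 9*h + 8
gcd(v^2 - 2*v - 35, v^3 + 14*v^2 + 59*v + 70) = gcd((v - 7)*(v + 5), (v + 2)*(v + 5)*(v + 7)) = v + 5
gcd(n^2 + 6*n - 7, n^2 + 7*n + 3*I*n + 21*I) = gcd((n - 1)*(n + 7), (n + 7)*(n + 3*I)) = n + 7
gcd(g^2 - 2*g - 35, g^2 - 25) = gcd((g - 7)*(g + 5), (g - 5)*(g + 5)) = g + 5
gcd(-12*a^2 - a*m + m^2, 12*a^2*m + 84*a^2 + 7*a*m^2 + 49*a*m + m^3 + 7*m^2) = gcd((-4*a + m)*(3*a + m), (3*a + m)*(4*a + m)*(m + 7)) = 3*a + m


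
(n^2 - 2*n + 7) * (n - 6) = n^3 - 8*n^2 + 19*n - 42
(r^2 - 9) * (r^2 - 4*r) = r^4 - 4*r^3 - 9*r^2 + 36*r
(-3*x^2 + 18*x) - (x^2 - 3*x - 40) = -4*x^2 + 21*x + 40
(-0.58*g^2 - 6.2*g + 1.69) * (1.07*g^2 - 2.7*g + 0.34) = -0.6206*g^4 - 5.068*g^3 + 18.3511*g^2 - 6.671*g + 0.5746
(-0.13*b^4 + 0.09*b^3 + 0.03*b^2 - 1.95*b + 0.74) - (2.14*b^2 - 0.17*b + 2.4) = -0.13*b^4 + 0.09*b^3 - 2.11*b^2 - 1.78*b - 1.66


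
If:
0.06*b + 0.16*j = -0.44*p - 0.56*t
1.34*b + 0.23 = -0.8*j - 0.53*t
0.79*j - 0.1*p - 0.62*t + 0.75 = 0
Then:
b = 0.373886871299935 - 0.758975507022868*t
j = 0.608783974263304*t - 0.913760509427392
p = 0.281291975523606 - 1.3906066033199*t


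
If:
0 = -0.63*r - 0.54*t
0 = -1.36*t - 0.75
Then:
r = 0.47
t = -0.55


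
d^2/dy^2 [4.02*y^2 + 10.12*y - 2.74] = 8.04000000000000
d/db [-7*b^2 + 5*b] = 5 - 14*b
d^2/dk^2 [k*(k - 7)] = 2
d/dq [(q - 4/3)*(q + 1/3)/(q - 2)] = (q^2 - 4*q + 22/9)/(q^2 - 4*q + 4)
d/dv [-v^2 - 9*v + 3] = -2*v - 9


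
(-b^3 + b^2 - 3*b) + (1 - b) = -b^3 + b^2 - 4*b + 1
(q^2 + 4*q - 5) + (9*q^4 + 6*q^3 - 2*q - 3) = 9*q^4 + 6*q^3 + q^2 + 2*q - 8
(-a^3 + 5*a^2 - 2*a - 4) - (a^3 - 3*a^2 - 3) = -2*a^3 + 8*a^2 - 2*a - 1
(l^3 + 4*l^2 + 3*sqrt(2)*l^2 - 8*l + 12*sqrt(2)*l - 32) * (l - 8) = l^4 - 4*l^3 + 3*sqrt(2)*l^3 - 40*l^2 - 12*sqrt(2)*l^2 - 96*sqrt(2)*l + 32*l + 256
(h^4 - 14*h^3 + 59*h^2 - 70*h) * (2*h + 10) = 2*h^5 - 18*h^4 - 22*h^3 + 450*h^2 - 700*h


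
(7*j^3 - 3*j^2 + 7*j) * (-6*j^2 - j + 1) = -42*j^5 + 11*j^4 - 32*j^3 - 10*j^2 + 7*j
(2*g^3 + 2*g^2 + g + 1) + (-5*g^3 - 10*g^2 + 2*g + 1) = -3*g^3 - 8*g^2 + 3*g + 2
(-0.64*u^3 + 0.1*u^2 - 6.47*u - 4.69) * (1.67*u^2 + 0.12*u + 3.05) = -1.0688*u^5 + 0.0902*u^4 - 12.7449*u^3 - 8.3037*u^2 - 20.2963*u - 14.3045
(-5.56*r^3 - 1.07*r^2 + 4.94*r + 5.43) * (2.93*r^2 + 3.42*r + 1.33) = -16.2908*r^5 - 22.1503*r^4 + 3.42*r^3 + 31.3816*r^2 + 25.1408*r + 7.2219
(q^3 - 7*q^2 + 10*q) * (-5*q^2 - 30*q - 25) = -5*q^5 + 5*q^4 + 135*q^3 - 125*q^2 - 250*q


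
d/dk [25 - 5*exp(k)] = -5*exp(k)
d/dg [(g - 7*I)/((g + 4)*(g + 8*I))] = ((-g + 7*I)*(g + 4) + (-g + 7*I)*(g + 8*I) + (g + 4)*(g + 8*I))/((g + 4)^2*(g + 8*I)^2)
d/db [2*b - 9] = 2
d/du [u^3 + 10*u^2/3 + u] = 3*u^2 + 20*u/3 + 1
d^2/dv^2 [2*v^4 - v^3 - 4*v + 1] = 6*v*(4*v - 1)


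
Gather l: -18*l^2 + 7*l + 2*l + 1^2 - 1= -18*l^2 + 9*l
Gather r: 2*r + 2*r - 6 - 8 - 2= 4*r - 16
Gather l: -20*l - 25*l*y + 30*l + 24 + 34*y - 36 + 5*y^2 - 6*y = l*(10 - 25*y) + 5*y^2 + 28*y - 12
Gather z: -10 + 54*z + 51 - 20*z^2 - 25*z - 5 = -20*z^2 + 29*z + 36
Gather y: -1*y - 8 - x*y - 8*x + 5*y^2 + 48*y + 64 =-8*x + 5*y^2 + y*(47 - x) + 56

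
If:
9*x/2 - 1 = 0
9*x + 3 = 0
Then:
No Solution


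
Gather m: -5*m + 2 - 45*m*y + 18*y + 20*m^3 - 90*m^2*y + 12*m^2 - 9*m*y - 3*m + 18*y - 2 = 20*m^3 + m^2*(12 - 90*y) + m*(-54*y - 8) + 36*y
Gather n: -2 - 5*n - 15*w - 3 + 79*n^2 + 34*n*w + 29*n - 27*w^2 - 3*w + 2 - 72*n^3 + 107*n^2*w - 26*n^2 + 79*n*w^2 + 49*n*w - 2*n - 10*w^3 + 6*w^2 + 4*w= -72*n^3 + n^2*(107*w + 53) + n*(79*w^2 + 83*w + 22) - 10*w^3 - 21*w^2 - 14*w - 3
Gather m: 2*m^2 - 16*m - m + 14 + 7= 2*m^2 - 17*m + 21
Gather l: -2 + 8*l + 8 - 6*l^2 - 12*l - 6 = -6*l^2 - 4*l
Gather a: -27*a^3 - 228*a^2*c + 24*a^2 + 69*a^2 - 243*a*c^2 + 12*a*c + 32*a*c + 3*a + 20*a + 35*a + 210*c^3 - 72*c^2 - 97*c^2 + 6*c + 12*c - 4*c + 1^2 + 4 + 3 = -27*a^3 + a^2*(93 - 228*c) + a*(-243*c^2 + 44*c + 58) + 210*c^3 - 169*c^2 + 14*c + 8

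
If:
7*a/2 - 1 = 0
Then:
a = 2/7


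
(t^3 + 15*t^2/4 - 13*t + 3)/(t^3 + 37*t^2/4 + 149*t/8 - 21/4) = 2*(t - 2)/(2*t + 7)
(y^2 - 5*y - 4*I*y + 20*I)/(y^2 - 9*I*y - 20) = (y - 5)/(y - 5*I)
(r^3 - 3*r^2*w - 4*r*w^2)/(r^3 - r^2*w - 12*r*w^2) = (r + w)/(r + 3*w)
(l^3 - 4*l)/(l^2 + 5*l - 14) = l*(l + 2)/(l + 7)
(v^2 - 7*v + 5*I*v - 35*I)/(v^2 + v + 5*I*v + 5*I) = (v - 7)/(v + 1)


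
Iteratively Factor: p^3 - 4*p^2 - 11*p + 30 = (p - 2)*(p^2 - 2*p - 15) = (p - 2)*(p + 3)*(p - 5)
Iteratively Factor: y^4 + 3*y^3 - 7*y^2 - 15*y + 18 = (y - 1)*(y^3 + 4*y^2 - 3*y - 18) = (y - 1)*(y + 3)*(y^2 + y - 6) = (y - 1)*(y + 3)^2*(y - 2)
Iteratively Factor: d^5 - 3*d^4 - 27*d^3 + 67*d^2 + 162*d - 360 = (d + 3)*(d^4 - 6*d^3 - 9*d^2 + 94*d - 120) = (d - 5)*(d + 3)*(d^3 - d^2 - 14*d + 24) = (d - 5)*(d + 3)*(d + 4)*(d^2 - 5*d + 6) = (d - 5)*(d - 3)*(d + 3)*(d + 4)*(d - 2)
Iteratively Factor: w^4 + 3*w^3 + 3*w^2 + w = (w + 1)*(w^3 + 2*w^2 + w) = (w + 1)^2*(w^2 + w) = (w + 1)^3*(w)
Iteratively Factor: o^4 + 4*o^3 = (o)*(o^3 + 4*o^2) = o^2*(o^2 + 4*o) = o^2*(o + 4)*(o)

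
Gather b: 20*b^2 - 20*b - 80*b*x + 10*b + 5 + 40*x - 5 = 20*b^2 + b*(-80*x - 10) + 40*x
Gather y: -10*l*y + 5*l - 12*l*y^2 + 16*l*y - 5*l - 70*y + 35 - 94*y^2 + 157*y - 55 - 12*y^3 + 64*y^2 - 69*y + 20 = -12*y^3 + y^2*(-12*l - 30) + y*(6*l + 18)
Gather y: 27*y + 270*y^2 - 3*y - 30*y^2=240*y^2 + 24*y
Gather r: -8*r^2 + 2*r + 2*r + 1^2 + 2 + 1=-8*r^2 + 4*r + 4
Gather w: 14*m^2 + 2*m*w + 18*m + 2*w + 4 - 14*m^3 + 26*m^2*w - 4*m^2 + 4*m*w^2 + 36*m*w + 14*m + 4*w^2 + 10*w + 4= -14*m^3 + 10*m^2 + 32*m + w^2*(4*m + 4) + w*(26*m^2 + 38*m + 12) + 8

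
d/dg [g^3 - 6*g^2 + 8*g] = 3*g^2 - 12*g + 8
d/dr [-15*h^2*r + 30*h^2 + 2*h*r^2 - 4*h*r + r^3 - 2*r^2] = -15*h^2 + 4*h*r - 4*h + 3*r^2 - 4*r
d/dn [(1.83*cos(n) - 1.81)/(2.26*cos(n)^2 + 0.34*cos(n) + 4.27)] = (4.1358*cos(n)^2 - 8.1812*cos(n) - 8.4295)*sin(n)/(5.1076*cos(n)^4 + 1.5368*cos(n)^3 + 19.416*cos(n)^2 + 2.9036*cos(n) + 18.2329)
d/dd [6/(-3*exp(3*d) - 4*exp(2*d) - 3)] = (54*exp(d) + 48)*exp(2*d)/(3*exp(3*d) + 4*exp(2*d) + 3)^2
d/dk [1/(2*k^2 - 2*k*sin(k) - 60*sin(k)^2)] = (k*cos(k) - 2*k + sin(k) + 30*sin(2*k))/(2*(k - 6*sin(k))^2*(k + 5*sin(k))^2)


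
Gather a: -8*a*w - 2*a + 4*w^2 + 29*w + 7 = a*(-8*w - 2) + 4*w^2 + 29*w + 7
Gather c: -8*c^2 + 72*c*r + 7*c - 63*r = -8*c^2 + c*(72*r + 7) - 63*r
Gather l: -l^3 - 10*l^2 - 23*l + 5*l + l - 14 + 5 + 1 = -l^3 - 10*l^2 - 17*l - 8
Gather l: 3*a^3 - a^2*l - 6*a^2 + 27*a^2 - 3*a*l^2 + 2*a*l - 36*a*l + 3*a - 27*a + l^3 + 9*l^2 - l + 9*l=3*a^3 + 21*a^2 - 24*a + l^3 + l^2*(9 - 3*a) + l*(-a^2 - 34*a + 8)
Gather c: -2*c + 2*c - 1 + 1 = 0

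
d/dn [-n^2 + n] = 1 - 2*n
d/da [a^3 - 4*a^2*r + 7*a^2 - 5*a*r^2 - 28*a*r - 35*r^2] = 3*a^2 - 8*a*r + 14*a - 5*r^2 - 28*r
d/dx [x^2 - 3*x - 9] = 2*x - 3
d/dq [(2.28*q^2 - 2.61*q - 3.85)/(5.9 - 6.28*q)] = (-14.3184*q^2 + 26.904*q - 39.577)/(39.4384*q^2 - 74.104*q + 34.81)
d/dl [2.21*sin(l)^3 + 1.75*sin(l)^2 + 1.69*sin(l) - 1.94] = (6.63*sin(l)^2 + 3.5*sin(l) + 1.69)*cos(l)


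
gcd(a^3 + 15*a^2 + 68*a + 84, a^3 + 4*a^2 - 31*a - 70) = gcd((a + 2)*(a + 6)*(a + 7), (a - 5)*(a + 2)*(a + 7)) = a^2 + 9*a + 14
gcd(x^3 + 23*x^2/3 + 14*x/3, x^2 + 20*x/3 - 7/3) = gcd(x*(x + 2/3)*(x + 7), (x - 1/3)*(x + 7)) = x + 7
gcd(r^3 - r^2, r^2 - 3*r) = r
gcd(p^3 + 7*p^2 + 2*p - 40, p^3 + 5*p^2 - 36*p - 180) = p + 5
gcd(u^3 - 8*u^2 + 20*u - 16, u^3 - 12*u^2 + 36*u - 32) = u^2 - 4*u + 4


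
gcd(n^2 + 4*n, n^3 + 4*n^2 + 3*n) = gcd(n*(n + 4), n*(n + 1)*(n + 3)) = n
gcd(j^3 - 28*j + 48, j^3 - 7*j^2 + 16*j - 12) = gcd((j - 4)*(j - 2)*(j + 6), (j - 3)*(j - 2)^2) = j - 2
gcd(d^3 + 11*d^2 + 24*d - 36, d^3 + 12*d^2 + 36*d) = d^2 + 12*d + 36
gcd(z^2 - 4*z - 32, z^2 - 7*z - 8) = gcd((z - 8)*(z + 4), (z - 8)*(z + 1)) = z - 8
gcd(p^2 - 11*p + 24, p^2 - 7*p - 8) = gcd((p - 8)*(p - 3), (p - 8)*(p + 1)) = p - 8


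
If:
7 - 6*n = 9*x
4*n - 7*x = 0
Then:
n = 49/78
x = 14/39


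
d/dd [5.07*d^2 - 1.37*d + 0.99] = 10.14*d - 1.37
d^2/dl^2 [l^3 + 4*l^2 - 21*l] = 6*l + 8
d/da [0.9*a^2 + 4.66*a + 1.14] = 1.8*a + 4.66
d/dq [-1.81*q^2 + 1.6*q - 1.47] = 1.6 - 3.62*q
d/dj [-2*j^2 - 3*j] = -4*j - 3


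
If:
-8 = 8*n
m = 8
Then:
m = 8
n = -1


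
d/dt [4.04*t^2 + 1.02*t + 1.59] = 8.08*t + 1.02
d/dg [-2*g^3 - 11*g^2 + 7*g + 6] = -6*g^2 - 22*g + 7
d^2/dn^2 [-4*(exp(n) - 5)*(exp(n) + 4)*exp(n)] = (-36*exp(2*n) + 16*exp(n) + 80)*exp(n)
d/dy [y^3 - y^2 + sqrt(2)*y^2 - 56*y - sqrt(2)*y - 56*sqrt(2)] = 3*y^2 - 2*y + 2*sqrt(2)*y - 56 - sqrt(2)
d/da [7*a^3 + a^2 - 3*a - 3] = 21*a^2 + 2*a - 3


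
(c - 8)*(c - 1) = c^2 - 9*c + 8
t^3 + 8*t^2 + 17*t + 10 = (t + 1)*(t + 2)*(t + 5)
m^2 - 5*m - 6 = (m - 6)*(m + 1)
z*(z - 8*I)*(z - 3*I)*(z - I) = z^4 - 12*I*z^3 - 35*z^2 + 24*I*z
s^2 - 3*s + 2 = (s - 2)*(s - 1)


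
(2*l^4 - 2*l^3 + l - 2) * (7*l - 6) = 14*l^5 - 26*l^4 + 12*l^3 + 7*l^2 - 20*l + 12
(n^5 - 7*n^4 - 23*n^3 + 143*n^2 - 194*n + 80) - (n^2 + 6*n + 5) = n^5 - 7*n^4 - 23*n^3 + 142*n^2 - 200*n + 75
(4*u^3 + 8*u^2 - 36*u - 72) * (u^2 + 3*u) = 4*u^5 + 20*u^4 - 12*u^3 - 180*u^2 - 216*u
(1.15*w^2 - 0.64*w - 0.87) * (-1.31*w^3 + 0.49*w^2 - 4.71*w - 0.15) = -1.5065*w^5 + 1.4019*w^4 - 4.5904*w^3 + 2.4156*w^2 + 4.1937*w + 0.1305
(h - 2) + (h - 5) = 2*h - 7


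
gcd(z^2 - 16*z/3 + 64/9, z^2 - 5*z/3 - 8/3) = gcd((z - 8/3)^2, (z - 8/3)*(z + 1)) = z - 8/3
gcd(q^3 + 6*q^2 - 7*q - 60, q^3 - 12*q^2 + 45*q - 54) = q - 3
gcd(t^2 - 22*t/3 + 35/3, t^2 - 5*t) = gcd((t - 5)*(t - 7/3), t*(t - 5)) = t - 5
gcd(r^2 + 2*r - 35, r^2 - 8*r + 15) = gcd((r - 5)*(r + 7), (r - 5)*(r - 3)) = r - 5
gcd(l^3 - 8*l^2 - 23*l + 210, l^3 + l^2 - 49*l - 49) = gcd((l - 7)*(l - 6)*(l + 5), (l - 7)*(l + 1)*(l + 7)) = l - 7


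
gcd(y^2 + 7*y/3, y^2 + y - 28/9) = y + 7/3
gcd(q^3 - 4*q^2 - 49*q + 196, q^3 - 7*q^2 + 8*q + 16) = q - 4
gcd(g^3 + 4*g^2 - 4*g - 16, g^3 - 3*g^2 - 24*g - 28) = g + 2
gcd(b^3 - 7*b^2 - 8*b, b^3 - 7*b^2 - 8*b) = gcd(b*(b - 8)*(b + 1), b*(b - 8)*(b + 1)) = b^3 - 7*b^2 - 8*b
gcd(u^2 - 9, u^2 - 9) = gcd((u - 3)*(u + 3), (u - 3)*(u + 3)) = u^2 - 9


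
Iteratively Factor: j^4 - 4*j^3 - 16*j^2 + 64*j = (j)*(j^3 - 4*j^2 - 16*j + 64) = j*(j - 4)*(j^2 - 16) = j*(j - 4)^2*(j + 4)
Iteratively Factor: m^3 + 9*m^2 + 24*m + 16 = (m + 4)*(m^2 + 5*m + 4) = (m + 1)*(m + 4)*(m + 4)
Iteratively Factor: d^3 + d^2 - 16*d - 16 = (d + 1)*(d^2 - 16) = (d - 4)*(d + 1)*(d + 4)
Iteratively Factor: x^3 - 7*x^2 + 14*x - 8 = (x - 2)*(x^2 - 5*x + 4) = (x - 2)*(x - 1)*(x - 4)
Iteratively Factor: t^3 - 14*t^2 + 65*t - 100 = (t - 4)*(t^2 - 10*t + 25) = (t - 5)*(t - 4)*(t - 5)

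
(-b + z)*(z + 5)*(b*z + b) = -b^2*z^2 - 6*b^2*z - 5*b^2 + b*z^3 + 6*b*z^2 + 5*b*z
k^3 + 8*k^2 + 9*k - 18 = (k - 1)*(k + 3)*(k + 6)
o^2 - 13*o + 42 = (o - 7)*(o - 6)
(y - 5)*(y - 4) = y^2 - 9*y + 20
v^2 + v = v*(v + 1)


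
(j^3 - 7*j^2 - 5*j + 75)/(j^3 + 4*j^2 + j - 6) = (j^2 - 10*j + 25)/(j^2 + j - 2)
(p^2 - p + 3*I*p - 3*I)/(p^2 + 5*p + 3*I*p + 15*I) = (p - 1)/(p + 5)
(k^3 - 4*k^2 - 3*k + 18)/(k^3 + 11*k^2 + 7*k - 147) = (k^2 - k - 6)/(k^2 + 14*k + 49)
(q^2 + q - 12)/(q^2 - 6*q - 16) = (-q^2 - q + 12)/(-q^2 + 6*q + 16)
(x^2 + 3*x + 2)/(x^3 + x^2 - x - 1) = (x + 2)/(x^2 - 1)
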